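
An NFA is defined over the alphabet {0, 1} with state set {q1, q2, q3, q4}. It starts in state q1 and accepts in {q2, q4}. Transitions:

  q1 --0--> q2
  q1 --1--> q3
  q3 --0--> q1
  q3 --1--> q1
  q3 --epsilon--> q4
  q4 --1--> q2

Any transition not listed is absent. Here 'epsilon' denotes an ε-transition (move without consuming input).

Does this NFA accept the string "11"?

Start in {q1}.
Read '1': {q1} → {q3, q4}.
Read '1': {q3, q4} → {q1, q2}.
The final set {q1, q2} contains the accepting state q2.

Yes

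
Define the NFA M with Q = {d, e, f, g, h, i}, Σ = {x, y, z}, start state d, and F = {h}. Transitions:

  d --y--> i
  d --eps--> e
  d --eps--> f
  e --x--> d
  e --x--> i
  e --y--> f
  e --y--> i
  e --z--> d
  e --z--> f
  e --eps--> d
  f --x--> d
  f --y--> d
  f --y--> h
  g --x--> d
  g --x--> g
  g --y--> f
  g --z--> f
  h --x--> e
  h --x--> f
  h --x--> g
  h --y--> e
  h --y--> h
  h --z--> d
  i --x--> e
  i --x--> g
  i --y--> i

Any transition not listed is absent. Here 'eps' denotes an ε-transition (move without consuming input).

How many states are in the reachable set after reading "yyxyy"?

5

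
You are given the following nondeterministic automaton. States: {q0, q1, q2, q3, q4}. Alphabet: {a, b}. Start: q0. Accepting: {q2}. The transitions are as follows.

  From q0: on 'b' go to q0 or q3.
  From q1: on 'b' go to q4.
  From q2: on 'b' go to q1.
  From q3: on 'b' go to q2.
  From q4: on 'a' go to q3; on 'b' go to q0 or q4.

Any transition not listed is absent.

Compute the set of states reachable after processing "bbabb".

∅

Start in {q0}.
Read 'b': {q0} → {q0, q3}.
Read 'b': {q0, q3} → {q0, q2, q3}.
Read 'a': {q0, q2, q3} → ∅.
The set is empty and remains empty for the remaining 2 symbols.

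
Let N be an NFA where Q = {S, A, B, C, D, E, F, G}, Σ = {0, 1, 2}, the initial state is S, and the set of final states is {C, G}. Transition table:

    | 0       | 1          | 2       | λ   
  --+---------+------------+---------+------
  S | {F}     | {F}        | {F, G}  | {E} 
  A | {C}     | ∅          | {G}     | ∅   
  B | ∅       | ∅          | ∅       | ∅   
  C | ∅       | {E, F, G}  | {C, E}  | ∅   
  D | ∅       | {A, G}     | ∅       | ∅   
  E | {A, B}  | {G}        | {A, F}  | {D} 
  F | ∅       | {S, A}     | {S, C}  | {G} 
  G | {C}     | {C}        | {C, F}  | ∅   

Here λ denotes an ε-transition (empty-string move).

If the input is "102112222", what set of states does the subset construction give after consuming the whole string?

{S, A, C, D, E, F, G}

Start: ε-closure({S}) = {S, D, E}.
Read '1': {S, D, E} → {A, F, G}.
Read '0': {A, F, G} → {C}.
Read '2': {C} → {C, D, E}.
Read '1': {C, D, E} → {A, D, E, F, G}.
Read '1': {A, D, E, F, G} → {S, A, C, D, E, G}.
Read '2': {S, A, C, D, E, G} → {A, C, D, E, F, G}.
Read '2': {A, C, D, E, F, G} → {S, A, C, D, E, F, G}.
Read '2': {S, A, C, D, E, F, G} → {S, A, C, D, E, F, G}.
Read '2': {S, A, C, D, E, F, G} → {S, A, C, D, E, F, G}.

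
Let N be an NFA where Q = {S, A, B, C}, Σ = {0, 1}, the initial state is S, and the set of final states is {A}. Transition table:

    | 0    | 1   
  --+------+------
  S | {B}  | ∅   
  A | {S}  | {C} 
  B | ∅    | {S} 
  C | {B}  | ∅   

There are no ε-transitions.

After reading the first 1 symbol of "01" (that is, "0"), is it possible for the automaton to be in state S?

Start in {S}.
Read '0': S→{B}; now {B}.
State S is not in {B}.

No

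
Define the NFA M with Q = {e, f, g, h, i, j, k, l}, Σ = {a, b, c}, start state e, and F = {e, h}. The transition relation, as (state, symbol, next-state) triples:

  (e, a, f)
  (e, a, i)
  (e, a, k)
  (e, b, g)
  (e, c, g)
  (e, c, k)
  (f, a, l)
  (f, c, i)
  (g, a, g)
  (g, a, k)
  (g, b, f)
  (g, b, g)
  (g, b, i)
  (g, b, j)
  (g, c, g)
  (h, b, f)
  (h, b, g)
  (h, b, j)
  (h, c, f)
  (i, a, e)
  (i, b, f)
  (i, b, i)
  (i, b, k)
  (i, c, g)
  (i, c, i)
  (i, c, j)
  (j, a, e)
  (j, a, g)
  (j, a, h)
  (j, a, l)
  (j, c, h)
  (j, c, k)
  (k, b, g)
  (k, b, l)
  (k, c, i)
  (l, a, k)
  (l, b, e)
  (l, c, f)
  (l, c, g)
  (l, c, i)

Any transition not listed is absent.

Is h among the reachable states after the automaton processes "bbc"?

Start in {e}.
Read 'b': e→{g}; now {g}.
Read 'b': g→{f, g, i, j}; now {f, g, i, j}.
Read 'c': f→{i}, g→{g}, i→{g, i, j}, j→{h, k}; now {g, h, i, j, k}.
State h is in {g, h, i, j, k}.

Yes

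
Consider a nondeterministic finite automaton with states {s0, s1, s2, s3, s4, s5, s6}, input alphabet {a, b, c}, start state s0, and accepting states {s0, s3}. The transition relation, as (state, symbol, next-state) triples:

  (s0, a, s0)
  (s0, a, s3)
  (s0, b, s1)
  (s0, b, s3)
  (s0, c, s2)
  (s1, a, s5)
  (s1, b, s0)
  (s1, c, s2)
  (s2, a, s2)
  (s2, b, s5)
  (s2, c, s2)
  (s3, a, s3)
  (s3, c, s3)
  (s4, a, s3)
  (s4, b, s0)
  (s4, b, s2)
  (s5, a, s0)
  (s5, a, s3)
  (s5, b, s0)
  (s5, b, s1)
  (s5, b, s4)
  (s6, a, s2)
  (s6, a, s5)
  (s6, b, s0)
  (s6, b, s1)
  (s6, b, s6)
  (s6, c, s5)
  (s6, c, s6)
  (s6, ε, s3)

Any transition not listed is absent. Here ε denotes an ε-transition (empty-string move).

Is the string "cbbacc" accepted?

Yes

Start in {s0}.
Read 'c': s0→{s2}; now {s2}.
Read 'b': s2→{s5}; now {s5}.
Read 'b': s5→{s0, s1, s4}; now {s0, s1, s4}.
Read 'a': s0→{s0, s3}, s1→{s5}, s4→{s3}; now {s0, s3, s5}.
Read 'c': s0→{s2}, s3→{s3}, s5→∅; now {s2, s3}.
Read 'c': s2→{s2}, s3→{s3}; now {s2, s3}.
The final set {s2, s3} contains the accepting state s3.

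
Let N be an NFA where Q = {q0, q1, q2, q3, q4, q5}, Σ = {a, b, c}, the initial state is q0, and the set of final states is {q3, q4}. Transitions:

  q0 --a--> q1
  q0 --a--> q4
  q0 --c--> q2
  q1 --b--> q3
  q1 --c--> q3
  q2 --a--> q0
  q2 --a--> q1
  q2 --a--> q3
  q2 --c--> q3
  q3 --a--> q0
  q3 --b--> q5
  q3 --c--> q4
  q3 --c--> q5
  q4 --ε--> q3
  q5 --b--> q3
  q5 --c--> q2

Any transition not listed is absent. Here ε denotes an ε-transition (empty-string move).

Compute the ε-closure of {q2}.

{q2}

Begin with {q2}.
No ε-moves leave this set, so the closure equals the set itself.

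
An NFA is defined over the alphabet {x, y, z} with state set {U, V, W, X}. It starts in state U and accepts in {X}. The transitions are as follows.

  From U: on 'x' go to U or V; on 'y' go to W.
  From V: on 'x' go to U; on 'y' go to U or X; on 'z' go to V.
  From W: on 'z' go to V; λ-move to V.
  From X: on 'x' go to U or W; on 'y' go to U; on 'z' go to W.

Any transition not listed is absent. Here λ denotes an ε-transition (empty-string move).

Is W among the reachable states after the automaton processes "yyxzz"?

No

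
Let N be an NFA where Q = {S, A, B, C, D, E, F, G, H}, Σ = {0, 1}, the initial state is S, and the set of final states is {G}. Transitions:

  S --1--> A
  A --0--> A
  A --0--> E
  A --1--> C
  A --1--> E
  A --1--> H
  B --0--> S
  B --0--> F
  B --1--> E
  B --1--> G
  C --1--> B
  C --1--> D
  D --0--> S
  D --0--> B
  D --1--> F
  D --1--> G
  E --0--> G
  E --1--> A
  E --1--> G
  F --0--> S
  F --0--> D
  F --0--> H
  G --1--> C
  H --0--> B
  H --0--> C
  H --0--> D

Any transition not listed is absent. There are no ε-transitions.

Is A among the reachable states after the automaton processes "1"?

Start in {S}.
Read '1': S→{A}; now {A}.
State A is in {A}.

Yes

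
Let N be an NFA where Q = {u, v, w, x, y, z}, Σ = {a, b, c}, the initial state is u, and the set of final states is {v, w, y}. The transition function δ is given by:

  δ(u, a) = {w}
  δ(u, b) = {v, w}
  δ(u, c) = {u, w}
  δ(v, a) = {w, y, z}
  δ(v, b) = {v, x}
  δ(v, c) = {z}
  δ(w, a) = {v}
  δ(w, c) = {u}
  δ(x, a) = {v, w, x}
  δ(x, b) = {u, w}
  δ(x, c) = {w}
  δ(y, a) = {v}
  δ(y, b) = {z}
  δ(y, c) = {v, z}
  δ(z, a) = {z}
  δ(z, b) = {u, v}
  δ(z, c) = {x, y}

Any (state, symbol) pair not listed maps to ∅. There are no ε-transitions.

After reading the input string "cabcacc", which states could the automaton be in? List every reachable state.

Start in {u}.
Read 'c': u→{u, w}; now {u, w}.
Read 'a': u→{w}, w→{v}; now {v, w}.
Read 'b': v→{v, x}, w→∅; now {v, x}.
Read 'c': v→{z}, x→{w}; now {w, z}.
Read 'a': w→{v}, z→{z}; now {v, z}.
Read 'c': v→{z}, z→{x, y}; now {x, y, z}.
Read 'c': x→{w}, y→{v, z}, z→{x, y}; now {v, w, x, y, z}.

{v, w, x, y, z}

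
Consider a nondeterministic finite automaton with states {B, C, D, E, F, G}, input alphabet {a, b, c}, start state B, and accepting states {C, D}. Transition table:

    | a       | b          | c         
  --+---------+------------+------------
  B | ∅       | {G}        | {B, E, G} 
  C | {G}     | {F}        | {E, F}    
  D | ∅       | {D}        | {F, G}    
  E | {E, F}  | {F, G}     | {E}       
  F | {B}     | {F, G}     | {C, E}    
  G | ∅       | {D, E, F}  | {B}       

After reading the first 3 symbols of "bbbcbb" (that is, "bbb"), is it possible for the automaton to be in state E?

Start in {B}.
Read 'b': B→{G}; now {G}.
Read 'b': G→{D, E, F}; now {D, E, F}.
Read 'b': D→{D}, E→{F, G}, F→{F, G}; now {D, F, G}.
State E is not in {D, F, G}.

No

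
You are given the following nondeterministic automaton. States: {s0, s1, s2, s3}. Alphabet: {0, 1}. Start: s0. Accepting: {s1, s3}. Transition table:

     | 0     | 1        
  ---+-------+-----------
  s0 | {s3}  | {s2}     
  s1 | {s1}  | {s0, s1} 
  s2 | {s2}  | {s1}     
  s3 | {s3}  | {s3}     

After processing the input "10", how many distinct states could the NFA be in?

1

Start in {s0}.
Read '1': s0→{s2}; now {s2}.
Read '0': s2→{s2}; now {s2}.
That set has 1 state.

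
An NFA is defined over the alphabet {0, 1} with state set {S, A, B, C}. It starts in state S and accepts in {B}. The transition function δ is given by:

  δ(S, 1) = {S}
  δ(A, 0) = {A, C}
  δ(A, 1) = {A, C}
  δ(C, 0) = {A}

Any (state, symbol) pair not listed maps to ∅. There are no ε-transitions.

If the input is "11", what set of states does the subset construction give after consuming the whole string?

{S}

Start in {S}.
Read '1': {S} → {S}.
Read '1': {S} → {S}.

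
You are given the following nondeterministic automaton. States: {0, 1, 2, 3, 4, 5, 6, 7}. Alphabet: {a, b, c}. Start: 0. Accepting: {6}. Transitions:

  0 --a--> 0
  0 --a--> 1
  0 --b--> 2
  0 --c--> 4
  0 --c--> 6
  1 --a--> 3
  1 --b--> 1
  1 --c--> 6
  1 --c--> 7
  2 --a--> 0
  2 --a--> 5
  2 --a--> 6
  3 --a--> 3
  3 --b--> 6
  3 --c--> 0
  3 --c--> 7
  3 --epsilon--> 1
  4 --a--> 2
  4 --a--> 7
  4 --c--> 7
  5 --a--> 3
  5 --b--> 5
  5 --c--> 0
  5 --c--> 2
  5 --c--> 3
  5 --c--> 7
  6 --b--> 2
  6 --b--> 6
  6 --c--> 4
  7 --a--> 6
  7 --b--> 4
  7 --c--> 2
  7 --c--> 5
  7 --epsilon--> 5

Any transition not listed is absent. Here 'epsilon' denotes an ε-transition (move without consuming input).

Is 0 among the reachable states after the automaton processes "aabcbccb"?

No

Start in {0}.
Read 'a': {0} → {0, 1}.
Read 'a': {0, 1} → {0, 1, 3}.
Read 'b': {0, 1, 3} → {1, 2, 6}.
Read 'c': {1, 2, 6} → {4, 5, 6, 7}.
Read 'b': {4, 5, 6, 7} → {2, 4, 5, 6}.
Read 'c': {2, 4, 5, 6} → {0, 1, 2, 3, 4, 5, 7}.
Read 'c': {0, 1, 2, 3, 4, 5, 7} → {0, 1, 2, 3, 4, 5, 6, 7}.
Read 'b': {0, 1, 2, 3, 4, 5, 6, 7} → {1, 2, 4, 5, 6}.
State 0 is not in {1, 2, 4, 5, 6}.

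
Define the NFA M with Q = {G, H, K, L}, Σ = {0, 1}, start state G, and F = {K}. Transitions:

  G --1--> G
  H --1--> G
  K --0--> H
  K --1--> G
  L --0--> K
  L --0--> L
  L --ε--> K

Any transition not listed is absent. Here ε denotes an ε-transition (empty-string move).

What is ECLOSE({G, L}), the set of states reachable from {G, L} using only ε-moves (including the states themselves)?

{G, K, L}

Begin with {G, L}.
ε-move L → K; add K.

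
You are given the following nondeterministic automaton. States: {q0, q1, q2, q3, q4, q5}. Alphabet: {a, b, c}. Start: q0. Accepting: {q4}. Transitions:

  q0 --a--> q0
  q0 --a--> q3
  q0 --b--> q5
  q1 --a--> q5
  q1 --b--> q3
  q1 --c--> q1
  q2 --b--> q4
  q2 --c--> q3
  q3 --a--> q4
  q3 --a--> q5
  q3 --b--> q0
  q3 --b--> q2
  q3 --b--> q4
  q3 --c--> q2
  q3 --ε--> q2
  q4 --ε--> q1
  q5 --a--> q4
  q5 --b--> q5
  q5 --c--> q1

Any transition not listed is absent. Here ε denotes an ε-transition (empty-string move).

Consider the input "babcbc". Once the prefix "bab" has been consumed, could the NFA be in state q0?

Start in {q0}.
Read 'b': q0→{q5}; now {q5}.
Read 'a': q5→{q4}; union {q4}; ε-closure = {q1, q4}.
Read 'b': q1→{q3}, q4→∅; union {q3}; ε-closure = {q2, q3}.
State q0 is not in {q2, q3}.

No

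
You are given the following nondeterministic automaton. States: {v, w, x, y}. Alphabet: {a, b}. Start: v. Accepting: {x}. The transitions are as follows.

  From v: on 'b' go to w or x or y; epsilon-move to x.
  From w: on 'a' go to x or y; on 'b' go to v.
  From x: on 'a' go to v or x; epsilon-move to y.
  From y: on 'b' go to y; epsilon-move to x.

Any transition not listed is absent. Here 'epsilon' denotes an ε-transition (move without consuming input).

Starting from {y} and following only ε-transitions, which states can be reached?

{x, y}

Begin with {y}.
ε-move y → x; add x.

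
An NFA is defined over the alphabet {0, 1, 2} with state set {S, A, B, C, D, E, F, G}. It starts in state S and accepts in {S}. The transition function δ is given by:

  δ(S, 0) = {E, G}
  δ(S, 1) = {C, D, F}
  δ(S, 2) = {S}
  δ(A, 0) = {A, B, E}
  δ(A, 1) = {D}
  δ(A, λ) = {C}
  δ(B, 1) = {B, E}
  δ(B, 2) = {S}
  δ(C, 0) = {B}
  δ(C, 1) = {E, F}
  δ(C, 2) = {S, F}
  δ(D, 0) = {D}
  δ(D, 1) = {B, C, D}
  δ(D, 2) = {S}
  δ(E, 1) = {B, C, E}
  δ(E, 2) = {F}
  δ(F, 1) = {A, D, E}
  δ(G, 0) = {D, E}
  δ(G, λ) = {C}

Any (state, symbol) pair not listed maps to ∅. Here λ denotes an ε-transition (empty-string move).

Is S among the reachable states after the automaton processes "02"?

Yes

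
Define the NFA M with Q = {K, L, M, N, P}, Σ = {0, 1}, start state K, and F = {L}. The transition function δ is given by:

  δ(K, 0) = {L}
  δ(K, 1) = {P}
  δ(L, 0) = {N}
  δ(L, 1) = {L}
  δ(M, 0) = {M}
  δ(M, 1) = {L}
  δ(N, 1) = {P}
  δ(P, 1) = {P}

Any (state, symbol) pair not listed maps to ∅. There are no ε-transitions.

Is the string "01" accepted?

Yes

Start in {K}.
Read '0': K→{L}; now {L}.
Read '1': L→{L}; now {L}.
The final set {L} contains the accepting state L.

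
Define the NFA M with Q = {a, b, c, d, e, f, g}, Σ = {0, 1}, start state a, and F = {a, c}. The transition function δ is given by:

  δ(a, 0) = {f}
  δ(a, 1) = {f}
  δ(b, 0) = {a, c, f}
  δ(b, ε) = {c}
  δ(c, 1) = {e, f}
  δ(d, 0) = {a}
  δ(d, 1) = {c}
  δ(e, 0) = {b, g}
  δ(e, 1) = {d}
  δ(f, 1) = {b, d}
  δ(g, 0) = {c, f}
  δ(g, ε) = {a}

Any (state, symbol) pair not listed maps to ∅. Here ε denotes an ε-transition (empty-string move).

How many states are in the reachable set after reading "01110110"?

5

Start in {a}.
Read '0': a→{f}; now {f}.
Read '1': f→{b, d}; union {b, d}; ε-closure = {b, c, d}.
Read '1': b→∅, c→{e, f}, d→{c}; now {c, e, f}.
Read '1': c→{e, f}, e→{d}, f→{b, d}; union {b, d, e, f}; ε-closure = {b, c, d, e, f}.
Read '0': b→{a, c, f}, c→∅, d→{a}, e→{b, g}, f→∅; now {a, b, c, f, g}.
Read '1': a→{f}, b→∅, c→{e, f}, f→{b, d}, g→∅; union {b, d, e, f}; ε-closure = {b, c, d, e, f}.
Read '1': b→∅, c→{e, f}, d→{c}, e→{d}, f→{b, d}; now {b, c, d, e, f}.
Read '0': b→{a, c, f}, c→∅, d→{a}, e→{b, g}, f→∅; now {a, b, c, f, g}.
That set has 5 states.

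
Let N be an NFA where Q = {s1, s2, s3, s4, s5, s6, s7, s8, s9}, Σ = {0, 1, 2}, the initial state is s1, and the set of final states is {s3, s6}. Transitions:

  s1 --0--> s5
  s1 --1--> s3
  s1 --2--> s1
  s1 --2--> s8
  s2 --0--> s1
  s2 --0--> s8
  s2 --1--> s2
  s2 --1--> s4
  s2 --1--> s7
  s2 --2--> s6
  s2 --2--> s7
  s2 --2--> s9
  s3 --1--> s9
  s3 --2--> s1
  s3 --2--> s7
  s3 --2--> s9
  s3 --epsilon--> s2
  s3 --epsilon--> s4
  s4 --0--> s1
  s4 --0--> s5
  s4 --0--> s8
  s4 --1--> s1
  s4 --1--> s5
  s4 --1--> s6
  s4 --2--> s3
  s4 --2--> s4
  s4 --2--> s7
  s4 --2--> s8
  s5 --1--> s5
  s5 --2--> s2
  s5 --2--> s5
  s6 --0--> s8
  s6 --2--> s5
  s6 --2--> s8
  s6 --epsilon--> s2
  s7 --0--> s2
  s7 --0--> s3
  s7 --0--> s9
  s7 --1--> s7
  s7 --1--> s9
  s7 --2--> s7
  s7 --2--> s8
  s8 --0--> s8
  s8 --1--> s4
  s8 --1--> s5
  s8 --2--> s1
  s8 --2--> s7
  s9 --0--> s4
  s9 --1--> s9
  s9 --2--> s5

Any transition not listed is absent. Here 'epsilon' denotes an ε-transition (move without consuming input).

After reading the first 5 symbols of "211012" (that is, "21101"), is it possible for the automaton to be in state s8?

No

Start in {s1}.
Read '2': s1→{s1, s8}; now {s1, s8}.
Read '1': s1→{s3}, s8→{s4, s5}; union {s3, s4, s5}; ε-closure = {s2, s3, s4, s5}.
Read '1': s2→{s2, s4, s7}, s3→{s9}, s4→{s1, s5, s6}, s5→{s5}; now {s1, s2, s4, s5, s6, s7, s9}.
Read '0': s1→{s5}, s2→{s1, s8}, s4→{s1, s5, s8}, s5→∅, s6→{s8}, s7→{s2, s3, s9}, s9→{s4}; now {s1, s2, s3, s4, s5, s8, s9}.
Read '1': s1→{s3}, s2→{s2, s4, s7}, s3→{s9}, s4→{s1, s5, s6}, s5→{s5}, s8→{s4, s5}, s9→{s9}; now {s1, s2, s3, s4, s5, s6, s7, s9}.
State s8 is not in {s1, s2, s3, s4, s5, s6, s7, s9}.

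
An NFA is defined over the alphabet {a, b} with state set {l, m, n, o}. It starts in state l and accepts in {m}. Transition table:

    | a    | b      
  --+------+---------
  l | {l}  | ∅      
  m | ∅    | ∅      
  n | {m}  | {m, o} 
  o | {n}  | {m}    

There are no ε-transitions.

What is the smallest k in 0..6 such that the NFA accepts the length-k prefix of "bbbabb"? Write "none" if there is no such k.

none

Start in {l}.
Read 'b': l→∅; now ∅.
The set is empty and remains empty for the remaining 5 symbols.
No reachable set along the way intersects F.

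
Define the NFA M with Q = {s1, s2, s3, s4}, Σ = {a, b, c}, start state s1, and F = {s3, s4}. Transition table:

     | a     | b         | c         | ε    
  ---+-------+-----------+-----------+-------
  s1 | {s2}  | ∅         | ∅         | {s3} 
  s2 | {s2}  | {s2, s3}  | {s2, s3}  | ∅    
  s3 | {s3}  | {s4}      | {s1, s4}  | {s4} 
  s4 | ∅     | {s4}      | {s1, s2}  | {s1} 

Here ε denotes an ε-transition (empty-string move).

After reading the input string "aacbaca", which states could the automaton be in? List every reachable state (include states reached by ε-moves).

Start: ε-closure({s1}) = {s1, s3, s4}.
Read 'a': s1→{s2}, s3→{s3}, s4→∅; union {s2, s3}; ε-closure = {s1, s2, s3, s4}.
Read 'a': s1→{s2}, s2→{s2}, s3→{s3}, s4→∅; union {s2, s3}; ε-closure = {s1, s2, s3, s4}.
Read 'c': s1→∅, s2→{s2, s3}, s3→{s1, s4}, s4→{s1, s2}; now {s1, s2, s3, s4}.
Read 'b': s1→∅, s2→{s2, s3}, s3→{s4}, s4→{s4}; union {s2, s3, s4}; ε-closure = {s1, s2, s3, s4}.
Read 'a': s1→{s2}, s2→{s2}, s3→{s3}, s4→∅; union {s2, s3}; ε-closure = {s1, s2, s3, s4}.
Read 'c': s1→∅, s2→{s2, s3}, s3→{s1, s4}, s4→{s1, s2}; now {s1, s2, s3, s4}.
Read 'a': s1→{s2}, s2→{s2}, s3→{s3}, s4→∅; union {s2, s3}; ε-closure = {s1, s2, s3, s4}.

{s1, s2, s3, s4}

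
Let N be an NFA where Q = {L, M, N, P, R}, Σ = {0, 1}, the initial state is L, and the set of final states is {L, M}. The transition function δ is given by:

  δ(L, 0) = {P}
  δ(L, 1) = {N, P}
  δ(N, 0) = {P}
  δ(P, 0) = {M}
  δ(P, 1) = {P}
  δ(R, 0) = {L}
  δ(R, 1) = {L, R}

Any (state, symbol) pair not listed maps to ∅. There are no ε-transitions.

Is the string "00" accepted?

Yes

Start in {L}.
Read '0': {L} → {P}.
Read '0': {P} → {M}.
The final set {M} contains the accepting state M.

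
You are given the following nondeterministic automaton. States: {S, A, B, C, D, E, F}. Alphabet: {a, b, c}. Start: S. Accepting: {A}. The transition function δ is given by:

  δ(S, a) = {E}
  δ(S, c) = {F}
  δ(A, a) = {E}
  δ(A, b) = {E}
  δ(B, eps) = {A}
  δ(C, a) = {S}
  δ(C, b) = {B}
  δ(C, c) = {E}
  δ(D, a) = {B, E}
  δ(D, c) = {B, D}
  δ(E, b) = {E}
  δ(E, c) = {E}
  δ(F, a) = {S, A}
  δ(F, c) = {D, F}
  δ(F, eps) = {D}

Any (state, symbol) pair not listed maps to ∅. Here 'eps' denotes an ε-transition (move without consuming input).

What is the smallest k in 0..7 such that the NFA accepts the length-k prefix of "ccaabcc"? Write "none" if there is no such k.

2

Start in {S}.
Read 'c': {S} → {D, F}.
Read 'c': {D, F} → {A, B, D, F}.
None of the earlier sets intersect F, but {A, B, D, F} does.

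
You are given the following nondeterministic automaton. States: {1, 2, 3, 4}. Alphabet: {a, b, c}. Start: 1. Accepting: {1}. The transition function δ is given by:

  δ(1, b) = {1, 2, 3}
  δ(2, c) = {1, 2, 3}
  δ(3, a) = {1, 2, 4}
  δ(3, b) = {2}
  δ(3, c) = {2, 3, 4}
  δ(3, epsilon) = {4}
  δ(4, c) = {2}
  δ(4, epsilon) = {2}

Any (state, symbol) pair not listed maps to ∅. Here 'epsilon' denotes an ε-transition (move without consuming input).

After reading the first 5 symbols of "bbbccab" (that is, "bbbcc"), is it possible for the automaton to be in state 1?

Start in {1}.
Read 'b': 1→{1, 2, 3}; union {1, 2, 3}; ε-closure = {1, 2, 3, 4}.
Read 'b': 1→{1, 2, 3}, 2→∅, 3→{2}, 4→∅; union {1, 2, 3}; ε-closure = {1, 2, 3, 4}.
Read 'b': 1→{1, 2, 3}, 2→∅, 3→{2}, 4→∅; union {1, 2, 3}; ε-closure = {1, 2, 3, 4}.
Read 'c': 1→∅, 2→{1, 2, 3}, 3→{2, 3, 4}, 4→{2}; now {1, 2, 3, 4}.
Read 'c': 1→∅, 2→{1, 2, 3}, 3→{2, 3, 4}, 4→{2}; now {1, 2, 3, 4}.
State 1 is in {1, 2, 3, 4}.

Yes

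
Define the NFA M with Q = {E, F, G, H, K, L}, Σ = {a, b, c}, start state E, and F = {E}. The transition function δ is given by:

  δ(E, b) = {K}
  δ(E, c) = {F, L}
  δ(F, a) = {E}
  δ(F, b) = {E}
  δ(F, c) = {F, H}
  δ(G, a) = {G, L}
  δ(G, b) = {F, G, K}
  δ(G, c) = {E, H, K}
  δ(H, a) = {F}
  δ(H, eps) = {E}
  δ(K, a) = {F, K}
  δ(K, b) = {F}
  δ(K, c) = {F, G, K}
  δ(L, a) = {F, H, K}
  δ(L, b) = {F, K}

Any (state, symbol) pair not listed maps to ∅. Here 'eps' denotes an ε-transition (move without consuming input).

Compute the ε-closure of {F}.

{F}

Begin with {F}.
No ε-moves leave this set, so the closure equals the set itself.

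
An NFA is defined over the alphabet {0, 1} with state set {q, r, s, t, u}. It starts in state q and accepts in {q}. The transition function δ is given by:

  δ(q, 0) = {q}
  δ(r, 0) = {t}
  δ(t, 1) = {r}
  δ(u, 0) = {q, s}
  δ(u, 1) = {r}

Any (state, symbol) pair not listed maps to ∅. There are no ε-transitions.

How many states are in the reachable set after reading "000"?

Start in {q}.
Read '0': q→{q}; now {q}.
Read '0': q→{q}; now {q}.
Read '0': q→{q}; now {q}.
That set has 1 state.

1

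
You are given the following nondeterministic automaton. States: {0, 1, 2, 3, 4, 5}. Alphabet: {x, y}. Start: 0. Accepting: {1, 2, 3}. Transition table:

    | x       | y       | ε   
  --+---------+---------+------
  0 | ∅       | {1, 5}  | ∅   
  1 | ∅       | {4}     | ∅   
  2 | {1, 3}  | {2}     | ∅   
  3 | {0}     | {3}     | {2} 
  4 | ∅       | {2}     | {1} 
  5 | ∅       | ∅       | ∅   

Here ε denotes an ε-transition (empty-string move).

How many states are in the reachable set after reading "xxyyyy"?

Start in {0}.
Read 'x': 0→∅; now ∅.
The set is empty and remains empty for the remaining 5 symbols.
That set has 0 states.

0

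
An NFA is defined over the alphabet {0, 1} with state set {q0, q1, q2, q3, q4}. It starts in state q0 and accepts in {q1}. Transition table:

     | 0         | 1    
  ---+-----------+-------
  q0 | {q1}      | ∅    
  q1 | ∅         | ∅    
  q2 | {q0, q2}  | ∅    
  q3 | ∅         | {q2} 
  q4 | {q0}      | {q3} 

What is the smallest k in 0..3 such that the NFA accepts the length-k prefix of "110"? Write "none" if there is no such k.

Start in {q0}.
Read '1': {q0} → ∅.
The set is empty and remains empty for the remaining 2 symbols.
No reachable set along the way intersects F.

none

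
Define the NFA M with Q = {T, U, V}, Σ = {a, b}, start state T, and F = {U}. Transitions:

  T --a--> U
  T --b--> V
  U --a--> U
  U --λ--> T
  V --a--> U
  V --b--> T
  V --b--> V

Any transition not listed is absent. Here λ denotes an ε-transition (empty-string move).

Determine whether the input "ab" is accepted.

No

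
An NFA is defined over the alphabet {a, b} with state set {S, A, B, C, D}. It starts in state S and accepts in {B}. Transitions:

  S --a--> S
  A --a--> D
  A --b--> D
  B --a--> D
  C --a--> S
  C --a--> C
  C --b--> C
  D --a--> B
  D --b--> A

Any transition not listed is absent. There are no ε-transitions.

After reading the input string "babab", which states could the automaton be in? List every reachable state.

∅

Start in {S}.
Read 'b': {S} → ∅.
The set is empty and remains empty for the remaining 4 symbols.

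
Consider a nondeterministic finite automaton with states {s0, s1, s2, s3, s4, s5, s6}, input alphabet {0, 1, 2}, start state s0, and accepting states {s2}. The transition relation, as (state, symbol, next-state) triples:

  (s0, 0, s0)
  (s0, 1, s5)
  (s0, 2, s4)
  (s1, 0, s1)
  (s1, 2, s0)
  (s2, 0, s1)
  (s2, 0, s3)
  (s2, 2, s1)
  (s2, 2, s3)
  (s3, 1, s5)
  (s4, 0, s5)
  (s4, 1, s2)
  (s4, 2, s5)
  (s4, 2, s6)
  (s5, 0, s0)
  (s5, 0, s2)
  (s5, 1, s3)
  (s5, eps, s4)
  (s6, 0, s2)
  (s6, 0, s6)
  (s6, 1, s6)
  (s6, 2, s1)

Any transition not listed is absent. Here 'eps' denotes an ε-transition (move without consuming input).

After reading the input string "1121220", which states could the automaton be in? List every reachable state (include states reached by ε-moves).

{s0, s1, s2, s4, s5, s6}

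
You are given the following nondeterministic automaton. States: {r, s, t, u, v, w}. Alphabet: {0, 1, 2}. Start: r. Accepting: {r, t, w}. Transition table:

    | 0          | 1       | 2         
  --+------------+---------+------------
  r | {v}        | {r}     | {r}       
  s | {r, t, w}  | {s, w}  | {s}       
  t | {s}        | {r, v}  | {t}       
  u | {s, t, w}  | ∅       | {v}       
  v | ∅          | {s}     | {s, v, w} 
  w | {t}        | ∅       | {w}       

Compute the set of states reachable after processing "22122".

{r}

Start in {r}.
Read '2': r→{r}; now {r}.
Read '2': r→{r}; now {r}.
Read '1': r→{r}; now {r}.
Read '2': r→{r}; now {r}.
Read '2': r→{r}; now {r}.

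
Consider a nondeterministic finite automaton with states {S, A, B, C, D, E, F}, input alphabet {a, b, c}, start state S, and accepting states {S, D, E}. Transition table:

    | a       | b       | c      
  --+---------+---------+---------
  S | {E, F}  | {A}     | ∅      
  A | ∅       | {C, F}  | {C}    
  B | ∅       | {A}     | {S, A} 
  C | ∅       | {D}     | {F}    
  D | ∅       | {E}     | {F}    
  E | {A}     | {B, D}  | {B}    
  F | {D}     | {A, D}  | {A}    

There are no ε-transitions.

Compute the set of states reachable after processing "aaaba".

∅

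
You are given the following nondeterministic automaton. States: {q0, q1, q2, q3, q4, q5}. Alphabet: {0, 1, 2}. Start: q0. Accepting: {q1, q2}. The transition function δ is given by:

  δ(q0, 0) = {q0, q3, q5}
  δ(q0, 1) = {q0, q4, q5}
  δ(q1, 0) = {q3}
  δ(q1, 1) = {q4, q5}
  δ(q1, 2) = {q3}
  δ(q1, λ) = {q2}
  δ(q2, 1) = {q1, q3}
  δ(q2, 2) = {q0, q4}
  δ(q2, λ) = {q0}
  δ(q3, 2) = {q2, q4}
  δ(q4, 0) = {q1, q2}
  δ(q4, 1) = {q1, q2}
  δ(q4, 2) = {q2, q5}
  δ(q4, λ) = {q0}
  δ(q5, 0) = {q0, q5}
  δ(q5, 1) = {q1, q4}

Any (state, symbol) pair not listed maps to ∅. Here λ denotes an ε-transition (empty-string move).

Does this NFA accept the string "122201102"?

Yes

Start in {q0}.
Read '1': {q0} → {q0, q4, q5}.
Read '2': {q0, q4, q5} → {q0, q2, q5}.
Read '2': {q0, q2, q5} → {q0, q4}.
Read '2': {q0, q4} → {q0, q2, q5}.
Read '0': {q0, q2, q5} → {q0, q3, q5}.
Read '1': {q0, q3, q5} → {q0, q1, q2, q4, q5}.
Read '1': {q0, q1, q2, q4, q5} → {q0, q1, q2, q3, q4, q5}.
Read '0': {q0, q1, q2, q3, q4, q5} → {q0, q1, q2, q3, q5}.
Read '2': {q0, q1, q2, q3, q5} → {q0, q2, q3, q4}.
The final set {q0, q2, q3, q4} contains the accepting state q2.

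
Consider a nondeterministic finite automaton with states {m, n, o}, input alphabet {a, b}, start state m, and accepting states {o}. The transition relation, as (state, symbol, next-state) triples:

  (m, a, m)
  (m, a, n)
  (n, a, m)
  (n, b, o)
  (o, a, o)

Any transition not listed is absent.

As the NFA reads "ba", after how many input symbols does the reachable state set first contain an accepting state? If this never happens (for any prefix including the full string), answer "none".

Start in {m}.
Read 'b': {m} → ∅.
The set is empty and remains empty for the remaining 1 symbol.
No reachable set along the way intersects F.

none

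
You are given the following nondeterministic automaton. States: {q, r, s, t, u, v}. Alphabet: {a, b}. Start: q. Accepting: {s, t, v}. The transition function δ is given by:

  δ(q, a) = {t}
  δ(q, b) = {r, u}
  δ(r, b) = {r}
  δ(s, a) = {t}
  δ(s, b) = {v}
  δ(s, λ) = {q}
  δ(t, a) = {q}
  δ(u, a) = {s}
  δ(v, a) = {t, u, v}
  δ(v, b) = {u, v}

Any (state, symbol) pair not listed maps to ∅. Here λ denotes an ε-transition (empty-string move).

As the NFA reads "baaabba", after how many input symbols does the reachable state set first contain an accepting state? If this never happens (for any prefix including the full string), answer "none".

Start in {q}.
Read 'b': q→{r, u}; now {r, u}.
Read 'a': r→∅, u→{s}; union {s}; ε-closure = {q, s}.
None of the earlier sets intersect F, but {q, s} does.

2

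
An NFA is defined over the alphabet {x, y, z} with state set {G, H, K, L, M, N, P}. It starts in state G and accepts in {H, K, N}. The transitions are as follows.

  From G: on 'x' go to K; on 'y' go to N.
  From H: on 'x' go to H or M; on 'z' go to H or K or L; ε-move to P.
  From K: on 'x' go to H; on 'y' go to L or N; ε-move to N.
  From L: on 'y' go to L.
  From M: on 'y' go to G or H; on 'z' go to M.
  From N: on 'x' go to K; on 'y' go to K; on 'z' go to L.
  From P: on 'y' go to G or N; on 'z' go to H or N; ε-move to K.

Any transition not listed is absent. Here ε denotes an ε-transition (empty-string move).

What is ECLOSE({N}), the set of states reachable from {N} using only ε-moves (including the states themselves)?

Begin with {N}.
No ε-moves leave this set, so the closure equals the set itself.

{N}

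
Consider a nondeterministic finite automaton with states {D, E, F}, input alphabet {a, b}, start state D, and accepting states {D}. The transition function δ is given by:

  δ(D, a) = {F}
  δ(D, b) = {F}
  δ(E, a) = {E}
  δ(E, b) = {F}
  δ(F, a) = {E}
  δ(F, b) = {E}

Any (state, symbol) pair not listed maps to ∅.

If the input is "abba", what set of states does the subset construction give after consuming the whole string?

{E}

Start in {D}.
Read 'a': {D} → {F}.
Read 'b': {F} → {E}.
Read 'b': {E} → {F}.
Read 'a': {F} → {E}.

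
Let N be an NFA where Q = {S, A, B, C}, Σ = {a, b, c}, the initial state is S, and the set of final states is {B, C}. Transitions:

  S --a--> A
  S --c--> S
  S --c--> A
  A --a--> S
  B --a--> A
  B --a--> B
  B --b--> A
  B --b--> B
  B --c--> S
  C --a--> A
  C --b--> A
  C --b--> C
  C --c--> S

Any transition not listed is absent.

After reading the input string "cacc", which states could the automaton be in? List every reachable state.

{S, A}

Start in {S}.
Read 'c': S→{S, A}; now {S, A}.
Read 'a': S→{A}, A→{S}; now {S, A}.
Read 'c': S→{S, A}, A→∅; now {S, A}.
Read 'c': S→{S, A}, A→∅; now {S, A}.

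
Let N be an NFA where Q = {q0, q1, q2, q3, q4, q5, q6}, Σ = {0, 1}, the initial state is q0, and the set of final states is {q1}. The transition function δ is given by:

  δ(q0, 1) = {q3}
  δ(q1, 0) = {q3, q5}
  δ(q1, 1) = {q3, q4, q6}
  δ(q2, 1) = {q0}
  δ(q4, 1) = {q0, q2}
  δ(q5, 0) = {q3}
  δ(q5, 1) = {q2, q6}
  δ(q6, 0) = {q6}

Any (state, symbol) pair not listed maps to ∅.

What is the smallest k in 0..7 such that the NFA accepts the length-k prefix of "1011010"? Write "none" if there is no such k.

none

Start in {q0}.
Read '1': {q0} → {q3}.
Read '0': {q3} → ∅.
The set is empty and remains empty for the remaining 5 symbols.
No reachable set along the way intersects F.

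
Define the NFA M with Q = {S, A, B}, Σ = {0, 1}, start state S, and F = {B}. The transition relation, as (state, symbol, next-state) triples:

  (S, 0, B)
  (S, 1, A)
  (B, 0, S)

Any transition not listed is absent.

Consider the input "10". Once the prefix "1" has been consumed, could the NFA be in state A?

Start in {S}.
Read '1': S→{A}; now {A}.
State A is in {A}.

Yes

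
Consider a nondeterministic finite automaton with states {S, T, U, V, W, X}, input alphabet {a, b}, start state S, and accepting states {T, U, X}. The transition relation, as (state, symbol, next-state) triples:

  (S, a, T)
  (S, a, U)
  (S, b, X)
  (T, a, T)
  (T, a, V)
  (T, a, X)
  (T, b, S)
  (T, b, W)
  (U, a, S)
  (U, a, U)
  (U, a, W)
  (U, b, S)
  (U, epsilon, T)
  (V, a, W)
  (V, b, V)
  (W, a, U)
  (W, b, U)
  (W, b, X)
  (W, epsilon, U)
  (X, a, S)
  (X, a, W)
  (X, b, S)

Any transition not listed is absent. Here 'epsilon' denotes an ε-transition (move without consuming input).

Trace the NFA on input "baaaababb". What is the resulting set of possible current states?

Start in {S}.
Read 'b': S→{X}; now {X}.
Read 'a': X→{S, W}; union {S, W}; ε-closure = {S, T, U, W}.
Read 'a': S→{T, U}, T→{T, V, X}, U→{S, U, W}, W→{U}; now {S, T, U, V, W, X}.
Read 'a': S→{T, U}, T→{T, V, X}, U→{S, U, W}, V→{W}, W→{U}, X→{S, W}; now {S, T, U, V, W, X}.
Read 'a': S→{T, U}, T→{T, V, X}, U→{S, U, W}, V→{W}, W→{U}, X→{S, W}; now {S, T, U, V, W, X}.
Read 'b': S→{X}, T→{S, W}, U→{S}, V→{V}, W→{U, X}, X→{S}; union {S, U, V, W, X}; ε-closure = {S, T, U, V, W, X}.
Read 'a': S→{T, U}, T→{T, V, X}, U→{S, U, W}, V→{W}, W→{U}, X→{S, W}; now {S, T, U, V, W, X}.
Read 'b': S→{X}, T→{S, W}, U→{S}, V→{V}, W→{U, X}, X→{S}; union {S, U, V, W, X}; ε-closure = {S, T, U, V, W, X}.
Read 'b': S→{X}, T→{S, W}, U→{S}, V→{V}, W→{U, X}, X→{S}; union {S, U, V, W, X}; ε-closure = {S, T, U, V, W, X}.

{S, T, U, V, W, X}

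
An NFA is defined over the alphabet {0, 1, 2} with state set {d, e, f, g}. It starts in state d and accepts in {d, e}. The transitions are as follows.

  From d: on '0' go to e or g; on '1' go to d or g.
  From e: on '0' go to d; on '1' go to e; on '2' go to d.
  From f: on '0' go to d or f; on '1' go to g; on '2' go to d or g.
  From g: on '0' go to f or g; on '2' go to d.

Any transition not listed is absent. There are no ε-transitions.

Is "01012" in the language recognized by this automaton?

Yes

Start in {d}.
Read '0': {d} → {e, g}.
Read '1': {e, g} → {e}.
Read '0': {e} → {d}.
Read '1': {d} → {d, g}.
Read '2': {d, g} → {d}.
The final set {d} contains the accepting state d.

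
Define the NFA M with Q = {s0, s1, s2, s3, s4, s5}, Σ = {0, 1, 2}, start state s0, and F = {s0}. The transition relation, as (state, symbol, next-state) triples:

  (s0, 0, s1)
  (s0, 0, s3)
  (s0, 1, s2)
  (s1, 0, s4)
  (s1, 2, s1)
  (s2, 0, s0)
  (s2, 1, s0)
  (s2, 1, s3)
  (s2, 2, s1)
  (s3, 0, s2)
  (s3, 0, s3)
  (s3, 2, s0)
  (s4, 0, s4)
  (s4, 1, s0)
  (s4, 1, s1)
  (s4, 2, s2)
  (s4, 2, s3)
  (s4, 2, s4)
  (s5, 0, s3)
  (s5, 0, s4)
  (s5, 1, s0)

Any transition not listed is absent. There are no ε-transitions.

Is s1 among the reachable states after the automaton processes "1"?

No

Start in {s0}.
Read '1': {s0} → {s2}.
State s1 is not in {s2}.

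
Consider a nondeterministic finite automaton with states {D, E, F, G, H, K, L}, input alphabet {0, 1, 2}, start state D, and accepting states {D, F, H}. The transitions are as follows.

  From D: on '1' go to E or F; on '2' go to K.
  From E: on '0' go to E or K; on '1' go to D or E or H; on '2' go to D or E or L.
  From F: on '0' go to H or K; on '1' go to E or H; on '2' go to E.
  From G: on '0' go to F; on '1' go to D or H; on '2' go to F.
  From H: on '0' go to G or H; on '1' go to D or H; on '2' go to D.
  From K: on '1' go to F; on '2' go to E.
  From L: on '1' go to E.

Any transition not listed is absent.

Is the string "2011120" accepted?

Start in {D}.
Read '2': {D} → {K}.
Read '0': {K} → ∅.
The set is empty and remains empty for the remaining 5 symbols.
The final set ∅ contains no accepting state.

No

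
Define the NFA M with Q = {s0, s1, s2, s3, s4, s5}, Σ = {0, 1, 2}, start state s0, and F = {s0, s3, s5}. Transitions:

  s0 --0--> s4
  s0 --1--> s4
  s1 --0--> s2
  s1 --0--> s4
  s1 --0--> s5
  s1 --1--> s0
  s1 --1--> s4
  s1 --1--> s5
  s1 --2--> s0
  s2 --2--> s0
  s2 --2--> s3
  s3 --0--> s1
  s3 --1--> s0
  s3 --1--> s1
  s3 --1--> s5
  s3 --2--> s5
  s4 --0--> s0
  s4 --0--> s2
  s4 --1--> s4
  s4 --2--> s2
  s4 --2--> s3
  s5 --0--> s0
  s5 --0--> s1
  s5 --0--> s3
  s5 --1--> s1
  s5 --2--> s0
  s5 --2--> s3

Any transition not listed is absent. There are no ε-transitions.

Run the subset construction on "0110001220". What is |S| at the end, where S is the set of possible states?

Start in {s0}.
Read '0': s0→{s4}; now {s4}.
Read '1': s4→{s4}; now {s4}.
Read '1': s4→{s4}; now {s4}.
Read '0': s4→{s0, s2}; now {s0, s2}.
Read '0': s0→{s4}, s2→∅; now {s4}.
Read '0': s4→{s0, s2}; now {s0, s2}.
Read '1': s0→{s4}, s2→∅; now {s4}.
Read '2': s4→{s2, s3}; now {s2, s3}.
Read '2': s2→{s0, s3}, s3→{s5}; now {s0, s3, s5}.
Read '0': s0→{s4}, s3→{s1}, s5→{s0, s1, s3}; now {s0, s1, s3, s4}.
That set has 4 states.

4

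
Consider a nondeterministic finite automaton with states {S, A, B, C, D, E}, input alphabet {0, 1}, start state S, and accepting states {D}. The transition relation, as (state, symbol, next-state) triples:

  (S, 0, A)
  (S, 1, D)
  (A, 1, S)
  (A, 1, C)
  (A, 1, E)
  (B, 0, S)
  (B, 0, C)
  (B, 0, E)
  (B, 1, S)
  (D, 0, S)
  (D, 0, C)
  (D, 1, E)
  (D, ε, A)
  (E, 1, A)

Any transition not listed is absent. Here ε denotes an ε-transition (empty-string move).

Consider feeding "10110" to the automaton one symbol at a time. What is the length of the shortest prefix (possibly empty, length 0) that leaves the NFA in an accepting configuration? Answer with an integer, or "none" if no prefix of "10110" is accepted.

Start in {S}.
Read '1': S→{D}; union {D}; ε-closure = {A, D}.
None of the earlier sets intersect F, but {A, D} does.

1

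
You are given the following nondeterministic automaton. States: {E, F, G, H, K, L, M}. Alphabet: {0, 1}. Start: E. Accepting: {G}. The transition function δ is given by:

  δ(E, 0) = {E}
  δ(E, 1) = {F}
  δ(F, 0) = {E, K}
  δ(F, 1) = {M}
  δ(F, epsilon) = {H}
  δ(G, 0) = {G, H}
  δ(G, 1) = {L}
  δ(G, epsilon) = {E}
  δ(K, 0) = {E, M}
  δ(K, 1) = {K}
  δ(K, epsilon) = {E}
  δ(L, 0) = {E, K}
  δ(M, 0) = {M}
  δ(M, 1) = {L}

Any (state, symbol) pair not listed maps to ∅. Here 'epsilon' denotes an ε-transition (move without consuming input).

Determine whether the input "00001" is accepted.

Start in {E}.
Read '0': E→{E}; now {E}.
Read '0': E→{E}; now {E}.
Read '0': E→{E}; now {E}.
Read '0': E→{E}; now {E}.
Read '1': E→{F}; union {F}; ε-closure = {F, H}.
The final set {F, H} contains no accepting state.

No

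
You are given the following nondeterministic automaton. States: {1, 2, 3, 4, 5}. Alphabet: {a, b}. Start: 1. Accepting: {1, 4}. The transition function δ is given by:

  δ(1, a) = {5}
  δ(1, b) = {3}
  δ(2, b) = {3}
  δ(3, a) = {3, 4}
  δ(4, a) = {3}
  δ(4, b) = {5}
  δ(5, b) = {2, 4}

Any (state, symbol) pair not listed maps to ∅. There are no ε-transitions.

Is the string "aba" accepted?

Start in {1}.
Read 'a': 1→{5}; now {5}.
Read 'b': 5→{2, 4}; now {2, 4}.
Read 'a': 2→∅, 4→{3}; now {3}.
The final set {3} contains no accepting state.

No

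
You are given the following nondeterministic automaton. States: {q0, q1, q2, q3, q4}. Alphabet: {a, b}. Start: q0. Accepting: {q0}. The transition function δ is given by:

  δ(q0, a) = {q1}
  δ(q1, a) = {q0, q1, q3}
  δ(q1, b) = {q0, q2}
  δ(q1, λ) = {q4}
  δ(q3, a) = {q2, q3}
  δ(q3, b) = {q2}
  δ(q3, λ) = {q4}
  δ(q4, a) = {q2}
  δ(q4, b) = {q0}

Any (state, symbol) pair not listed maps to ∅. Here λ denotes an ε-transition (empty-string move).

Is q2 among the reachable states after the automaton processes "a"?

No

Start in {q0}.
Read 'a': q0→{q1}; union {q1}; ε-closure = {q1, q4}.
State q2 is not in {q1, q4}.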